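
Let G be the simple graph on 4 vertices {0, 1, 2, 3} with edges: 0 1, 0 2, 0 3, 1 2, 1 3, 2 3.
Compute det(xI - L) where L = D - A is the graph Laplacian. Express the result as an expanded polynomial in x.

With the vertex order [0, 1, 2, 3], the degrees are [3, 3, 3, 3], giving D = diag(3, 3, 3, 3) and L = D - A. The eigenvalues of L are [0, 4, 4, 4]; the characteristic polynomial is the product of (x - lambda_i), which multiplies out to x^4 - 12x^3 + 48x^2 - 64x. The coefficient of x^3 equals -trace(L) = -12, matching the sum of degrees. The eigenvalues sum to 12, which equals trace(L) = 2|E|.

x^4 - 12x^3 + 48x^2 - 64x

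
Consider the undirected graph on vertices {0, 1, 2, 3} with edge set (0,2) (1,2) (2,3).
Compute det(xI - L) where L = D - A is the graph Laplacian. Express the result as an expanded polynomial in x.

Each diagonal entry of L is the vertex degree and each off-diagonal entry is -1 where an edge is present, 0 otherwise; in the order [0, 1, 2, 3] the diagonal is [1, 1, 3, 1]. L has integer entries, so p(x) = det(xI - L) has integer coefficients. Expanding the determinant yields x^4 - 6x^3 + 9x^2 - 4x. The constant term is 0 because L is singular (the all-ones vector lies in its kernel). The largest eigenvalue, 4, is at most the vertex count 4. There is one zero in the spectrum, matching the 1 component.

x^4 - 6x^3 + 9x^2 - 4x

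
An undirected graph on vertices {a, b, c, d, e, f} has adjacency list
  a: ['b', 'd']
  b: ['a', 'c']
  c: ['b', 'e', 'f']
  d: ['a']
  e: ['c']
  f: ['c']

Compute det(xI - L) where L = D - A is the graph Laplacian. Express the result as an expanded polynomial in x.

x^6 - 10x^5 + 35x^4 - 52x^3 + 32x^2 - 6x

Each diagonal entry of L is the vertex degree and each off-diagonal entry is -1 where an edge is present, 0 otherwise; in the order [a, b, c, d, e, f] the diagonal is [2, 2, 3, 1, 1, 1]. Computing det(xI - L) by cofactor expansion (or equivalently via sum-over-permutations) gives x^6 - 10x^5 + 35x^4 - 52x^3 + 32x^2 - 6x. The coefficient of x^5 equals -trace(L) = -10, matching the sum of degrees. The largest eigenvalue, 4.2143, is at most the vertex count 6. There is one zero in the spectrum, matching the 1 component.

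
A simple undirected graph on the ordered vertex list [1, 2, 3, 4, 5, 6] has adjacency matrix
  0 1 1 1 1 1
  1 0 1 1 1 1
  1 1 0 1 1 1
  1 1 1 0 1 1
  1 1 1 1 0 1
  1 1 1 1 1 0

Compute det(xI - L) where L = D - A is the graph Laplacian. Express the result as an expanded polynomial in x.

x^6 - 30x^5 + 360x^4 - 2160x^3 + 6480x^2 - 7776x

Reading degrees in the order [1, 2, 3, 4, 5, 6] gives [5, 5, 5, 5, 5, 5]; set D = diag(5, 5, 5, 5, 5, 5) and form L = D - A. The eigenvalues of L are [0, 6, 6, 6, 6, 6]; the characteristic polynomial is the product of (x - lambda_i), which multiplies out to x^6 - 30x^5 + 360x^4 - 2160x^3 + 6480x^2 - 7776x. The constant term is 0 because L is singular (the all-ones vector lies in its kernel). The eigenvalues sum to 30, which equals trace(L) = 2|E|.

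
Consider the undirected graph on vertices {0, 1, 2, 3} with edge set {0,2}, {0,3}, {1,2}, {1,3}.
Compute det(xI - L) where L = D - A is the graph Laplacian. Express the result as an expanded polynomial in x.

x^4 - 8x^3 + 20x^2 - 16x

With the vertex order [0, 1, 2, 3], the degrees are [2, 2, 2, 2], giving D = diag(2, 2, 2, 2) and L = D - A. Computing det(xI - L) by cofactor expansion (or equivalently via sum-over-permutations) gives x^4 - 8x^3 + 20x^2 - 16x. The constant term is 0 because L is singular (the all-ones vector lies in its kernel). The eigenvalues sum to 8, which equals trace(L) = 2|E|.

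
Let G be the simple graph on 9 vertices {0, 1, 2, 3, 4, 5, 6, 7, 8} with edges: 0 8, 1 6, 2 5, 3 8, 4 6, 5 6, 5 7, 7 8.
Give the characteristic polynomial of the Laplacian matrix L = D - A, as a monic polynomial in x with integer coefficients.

With the vertex order [0, 1, 2, 3, 4, 5, 6, 7, 8], the degrees are [1, 1, 1, 1, 1, 3, 3, 2, 3], giving D = diag(1, 1, 1, 1, 1, 3, 3, 2, 3) and L = D - A. L has integer entries, so p(x) = det(xI - L) has integer coefficients. Expanding the determinant yields x^9 - 16x^8 + 102x^7 - 334x^6 + 608x^5 - 626x^4 + 352x^3 - 96x^2 + 9x. The coefficient of x^8 equals -trace(L) = -16, matching the sum of degrees. The eigenvalues sum to 16, which equals trace(L) = 2|E|. The largest eigenvalue, 4.6907, is at most the vertex count 9.

x^9 - 16x^8 + 102x^7 - 334x^6 + 608x^5 - 626x^4 + 352x^3 - 96x^2 + 9x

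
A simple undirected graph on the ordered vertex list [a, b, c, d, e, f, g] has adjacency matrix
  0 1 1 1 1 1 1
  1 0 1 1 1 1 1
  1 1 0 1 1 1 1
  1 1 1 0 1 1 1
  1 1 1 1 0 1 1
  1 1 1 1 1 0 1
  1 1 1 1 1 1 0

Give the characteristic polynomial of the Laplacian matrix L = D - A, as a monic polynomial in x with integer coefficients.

Each diagonal entry of L is the vertex degree and each off-diagonal entry is -1 where an edge is present, 0 otherwise; in the order [a, b, c, d, e, f, g] the diagonal is [6, 6, 6, 6, 6, 6, 6]. The eigenvalues of L are [0, 7, 7, 7, 7, 7, 7]; the characteristic polynomial is the product of (x - lambda_i), which multiplies out to x^7 - 42x^6 + 735x^5 - 6860x^4 + 36015x^3 - 100842x^2 + 117649x. The constant term is 0 because L is singular (the all-ones vector lies in its kernel). The largest eigenvalue, 7, is at most the vertex count 7. There is one zero in the spectrum, matching the 1 component.

x^7 - 42x^6 + 735x^5 - 6860x^4 + 36015x^3 - 100842x^2 + 117649x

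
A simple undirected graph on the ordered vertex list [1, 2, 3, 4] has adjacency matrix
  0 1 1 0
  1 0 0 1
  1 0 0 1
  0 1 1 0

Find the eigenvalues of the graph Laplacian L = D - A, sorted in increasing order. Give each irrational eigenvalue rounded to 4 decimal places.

Each diagonal entry of L is the vertex degree and each off-diagonal entry is -1 where an edge is present, 0 otherwise; in the order [1, 2, 3, 4] the diagonal is [2, 2, 2, 2]. L is symmetric positive semidefinite, so every eigenvalue is real and nonnegative.

[0, 2, 2, 4]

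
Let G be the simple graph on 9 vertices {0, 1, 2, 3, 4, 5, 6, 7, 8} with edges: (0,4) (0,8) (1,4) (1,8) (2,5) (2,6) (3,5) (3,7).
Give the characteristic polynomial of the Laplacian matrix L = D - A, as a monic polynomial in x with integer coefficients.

x^9 - 16x^8 + 105x^7 - 364x^6 + 713x^5 - 776x^4 + 420x^3 - 80x^2

Reading degrees in the order [0, 1, 2, 3, 4, 5, 6, 7, 8] gives [2, 2, 2, 2, 2, 2, 1, 1, 2]; set D = diag(2, 2, 2, 2, 2, 2, 1, 1, 2) and form L = D - A. L has integer entries, so p(x) = det(xI - L) has integer coefficients. Expanding the determinant yields x^9 - 16x^8 + 105x^7 - 364x^6 + 713x^5 - 776x^4 + 420x^3 - 80x^2. The constant term is 0 because L is singular (the all-ones vector lies in its kernel). The eigenvalues sum to 16, which equals trace(L) = 2|E|.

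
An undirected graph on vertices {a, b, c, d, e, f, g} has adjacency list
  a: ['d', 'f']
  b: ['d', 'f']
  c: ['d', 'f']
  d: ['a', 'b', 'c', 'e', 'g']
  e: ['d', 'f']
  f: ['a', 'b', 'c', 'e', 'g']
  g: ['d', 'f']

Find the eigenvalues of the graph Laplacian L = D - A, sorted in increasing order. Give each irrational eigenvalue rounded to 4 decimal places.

[0, 2, 2, 2, 2, 5, 7]

With the vertex order [a, b, c, d, e, f, g], the degrees are [2, 2, 2, 5, 2, 5, 2], giving D = diag(2, 2, 2, 5, 2, 5, 2) and L = D - A. The multiplicity of 0 as a Laplacian eigenvalue equals the number of connected components. The largest eigenvalue, 7, is at most the vertex count 7.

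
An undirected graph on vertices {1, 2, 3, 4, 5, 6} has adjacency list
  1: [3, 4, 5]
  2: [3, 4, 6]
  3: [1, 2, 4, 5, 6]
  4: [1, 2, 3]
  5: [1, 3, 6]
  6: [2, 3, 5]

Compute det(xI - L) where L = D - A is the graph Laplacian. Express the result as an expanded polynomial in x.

x^6 - 20x^5 + 155x^4 - 580x^3 + 1045x^2 - 726x

Reading degrees in the order [1, 2, 3, 4, 5, 6] gives [3, 3, 5, 3, 3, 3]; set D = diag(3, 3, 5, 3, 3, 3) and form L = D - A. Computing det(xI - L) by cofactor expansion (or equivalently via sum-over-permutations) gives x^6 - 20x^5 + 155x^4 - 580x^3 + 1045x^2 - 726x. The coefficient of x^5 equals -trace(L) = -20, matching the sum of degrees. There is one zero in the spectrum, matching the 1 component.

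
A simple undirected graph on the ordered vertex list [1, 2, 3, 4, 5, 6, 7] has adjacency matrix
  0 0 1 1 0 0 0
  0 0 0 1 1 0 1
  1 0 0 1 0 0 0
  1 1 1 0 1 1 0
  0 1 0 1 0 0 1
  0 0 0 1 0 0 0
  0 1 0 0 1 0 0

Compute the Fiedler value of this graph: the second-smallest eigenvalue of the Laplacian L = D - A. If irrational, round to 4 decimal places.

0.7269

Each diagonal entry of L is the vertex degree and each off-diagonal entry is -1 where an edge is present, 0 otherwise; in the order [1, 2, 3, 4, 5, 6, 7] the diagonal is [2, 3, 2, 5, 3, 1, 2]. The sorted Laplacian eigenvalues are [0, 0.7269, 1, 3, 3.1404, 4, 6.1326]; the algebraic connectivity is the second entry, 0.7269. The largest eigenvalue, 6.1326, is at most the vertex count 7.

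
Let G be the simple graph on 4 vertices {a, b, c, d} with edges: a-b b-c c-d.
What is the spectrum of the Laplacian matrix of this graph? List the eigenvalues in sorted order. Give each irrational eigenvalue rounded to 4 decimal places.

[0, 0.5858, 2, 3.4142]

Reading degrees in the order [a, b, c, d] gives [1, 2, 2, 1]; set D = diag(1, 2, 2, 1) and form L = D - A. L is symmetric positive semidefinite, so every eigenvalue is real and nonnegative. There is one zero in the spectrum, matching the 1 component. By the matrix-tree theorem the graph has (1/4) * product of the nonzero eigenvalues = 1 spanning tree.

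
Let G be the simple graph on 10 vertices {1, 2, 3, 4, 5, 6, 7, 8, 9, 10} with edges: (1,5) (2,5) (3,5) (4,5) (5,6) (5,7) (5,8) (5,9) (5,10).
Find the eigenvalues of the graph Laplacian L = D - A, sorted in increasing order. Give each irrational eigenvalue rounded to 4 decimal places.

[0, 1, 1, 1, 1, 1, 1, 1, 1, 10]

Each diagonal entry of L is the vertex degree and each off-diagonal entry is -1 where an edge is present, 0 otherwise; in the order [1, 2, 3, 4, 5, 6, 7, 8, 9, 10] the diagonal is [1, 1, 1, 1, 9, 1, 1, 1, 1, 1]. Since every row of L sums to 0, the all-ones vector is in the kernel and 0 is an eigenvalue. The single zero eigenvalue shows the graph is connected.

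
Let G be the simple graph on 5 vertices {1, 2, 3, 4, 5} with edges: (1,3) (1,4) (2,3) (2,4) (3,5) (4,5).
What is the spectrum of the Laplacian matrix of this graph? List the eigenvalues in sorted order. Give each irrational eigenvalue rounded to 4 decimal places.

Reading degrees in the order [1, 2, 3, 4, 5] gives [2, 2, 3, 3, 2]; set D = diag(2, 2, 3, 3, 2) and form L = D - A. The multiplicity of 0 as a Laplacian eigenvalue equals the number of connected components. The single zero eigenvalue shows the graph is connected.

[0, 2, 2, 3, 5]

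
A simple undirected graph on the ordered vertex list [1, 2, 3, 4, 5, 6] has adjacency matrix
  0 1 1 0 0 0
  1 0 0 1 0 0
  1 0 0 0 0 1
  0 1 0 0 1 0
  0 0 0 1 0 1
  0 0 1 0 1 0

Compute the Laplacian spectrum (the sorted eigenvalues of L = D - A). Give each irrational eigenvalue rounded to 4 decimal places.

[0, 1, 1, 3, 3, 4]

With the vertex order [1, 2, 3, 4, 5, 6], the degrees are [2, 2, 2, 2, 2, 2], giving D = diag(2, 2, 2, 2, 2, 2) and L = D - A. Since every row of L sums to 0, the all-ones vector is in the kernel and 0 is an eigenvalue. The single zero eigenvalue shows the graph is connected. There is one zero in the spectrum, matching the 1 component. By the matrix-tree theorem the graph has (1/6) * product of the nonzero eigenvalues = 6 spanning trees.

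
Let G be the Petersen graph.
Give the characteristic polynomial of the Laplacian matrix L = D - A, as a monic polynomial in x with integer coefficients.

x^10 - 30x^9 + 390x^8 - 2880x^7 + 13305x^6 - 39882x^5 + 77640x^4 - 94800x^3 + 66000x^2 - 20000x

The graph has 10 vertices and degree multiset [3, 3, 3, 3, 3, 3, 3, 3, 3, 3]; D is the diagonal matrix of degrees and L = D - A. Computing det(xI - L) by cofactor expansion (or equivalently via sum-over-permutations) gives x^10 - 30x^9 + 390x^8 - 2880x^7 + 13305x^6 - 39882x^5 + 77640x^4 - 94800x^3 + 66000x^2 - 20000x. The constant term is 0 because L is singular (the all-ones vector lies in its kernel). The eigenvalues sum to 30, which equals trace(L) = 2|E|.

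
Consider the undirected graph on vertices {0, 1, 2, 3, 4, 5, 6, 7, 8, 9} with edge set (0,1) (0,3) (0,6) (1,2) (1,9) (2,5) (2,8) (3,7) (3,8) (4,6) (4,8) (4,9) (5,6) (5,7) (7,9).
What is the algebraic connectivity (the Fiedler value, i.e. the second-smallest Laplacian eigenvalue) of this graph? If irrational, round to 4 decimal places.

2

Each diagonal entry of L is the vertex degree and each off-diagonal entry is -1 where an edge is present, 0 otherwise; in the order [0, 1, 2, 3, 4, 5, 6, 7, 8, 9] the diagonal is [3, 3, 3, 3, 3, 3, 3, 3, 3, 3]. Computing the eigenvalues of L and sorting gives [0, 2, 2, 2, 2, 2, 5, 5, 5, 5]. The Fiedler value lambda_2 = 2 is strictly positive, so the graph is connected. There is one zero in the spectrum, matching the 1 component. The largest eigenvalue, 5, is at most the vertex count 10.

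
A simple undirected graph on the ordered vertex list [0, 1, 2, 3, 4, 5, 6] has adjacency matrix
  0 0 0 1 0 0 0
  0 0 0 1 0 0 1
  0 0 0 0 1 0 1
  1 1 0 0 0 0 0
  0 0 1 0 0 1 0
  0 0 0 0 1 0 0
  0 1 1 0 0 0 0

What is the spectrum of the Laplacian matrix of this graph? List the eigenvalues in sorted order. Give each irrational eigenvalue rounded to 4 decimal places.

[0, 0.1981, 0.7530, 1.5550, 2.4450, 3.2470, 3.8019]

Reading degrees in the order [0, 1, 2, 3, 4, 5, 6] gives [1, 2, 2, 2, 2, 1, 2]; set D = diag(1, 2, 2, 2, 2, 1, 2) and form L = D - A. Since every row of L sums to 0, the all-ones vector is in the kernel and 0 is an eigenvalue. The largest eigenvalue, 3.8019, is at most the vertex count 7.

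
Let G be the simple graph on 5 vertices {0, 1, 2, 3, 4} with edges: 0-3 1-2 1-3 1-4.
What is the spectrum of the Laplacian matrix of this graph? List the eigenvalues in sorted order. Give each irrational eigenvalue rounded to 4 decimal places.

Each diagonal entry of L is the vertex degree and each off-diagonal entry is -1 where an edge is present, 0 otherwise; in the order [0, 1, 2, 3, 4] the diagonal is [1, 3, 1, 2, 1]. The multiplicity of 0 as a Laplacian eigenvalue equals the number of connected components. The eigenvalues sum to 8, which equals trace(L) = 2|E|. The largest eigenvalue, 4.1701, is at most the vertex count 5.

[0, 0.5188, 1, 2.3111, 4.1701]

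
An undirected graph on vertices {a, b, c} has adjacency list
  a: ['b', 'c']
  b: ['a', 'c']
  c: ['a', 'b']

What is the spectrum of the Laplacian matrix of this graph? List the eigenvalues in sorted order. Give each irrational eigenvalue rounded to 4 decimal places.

With the vertex order [a, b, c], the degrees are [2, 2, 2], giving D = diag(2, 2, 2) and L = D - A. The multiplicity of 0 as a Laplacian eigenvalue equals the number of connected components. The single zero eigenvalue shows the graph is connected. The largest eigenvalue, 3, is at most the vertex count 3.

[0, 3, 3]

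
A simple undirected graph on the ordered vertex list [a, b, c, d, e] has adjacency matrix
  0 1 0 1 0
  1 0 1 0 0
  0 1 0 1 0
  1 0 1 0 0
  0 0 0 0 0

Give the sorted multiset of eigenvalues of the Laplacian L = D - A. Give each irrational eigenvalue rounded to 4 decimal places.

Reading degrees in the order [a, b, c, d, e] gives [2, 2, 2, 2, 0]; set D = diag(2, 2, 2, 2, 0) and form L = D - A. L is symmetric positive semidefinite, so every eigenvalue is real and nonnegative. The 2 zero eigenvalues correspond to the 2 connected components. There are 2 zeros in the spectrum, matching the 2 components.

[0, 0, 2, 2, 4]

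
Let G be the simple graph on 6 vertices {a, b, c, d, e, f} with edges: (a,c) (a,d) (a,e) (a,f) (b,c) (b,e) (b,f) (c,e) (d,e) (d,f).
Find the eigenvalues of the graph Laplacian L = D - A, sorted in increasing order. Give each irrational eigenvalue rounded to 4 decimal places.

[0, 2.2679, 3, 4, 5, 5.7321]

Each diagonal entry of L is the vertex degree and each off-diagonal entry is -1 where an edge is present, 0 otherwise; in the order [a, b, c, d, e, f] the diagonal is [4, 3, 3, 3, 4, 3]. Diagonalising L (or applying a numerical eigensolver to the 6x6 matrix) gives the spectrum above. The eigenvalues sum to 20, which equals trace(L) = 2|E|. By the matrix-tree theorem the graph has (1/6) * product of the nonzero eigenvalues = 130 spanning trees.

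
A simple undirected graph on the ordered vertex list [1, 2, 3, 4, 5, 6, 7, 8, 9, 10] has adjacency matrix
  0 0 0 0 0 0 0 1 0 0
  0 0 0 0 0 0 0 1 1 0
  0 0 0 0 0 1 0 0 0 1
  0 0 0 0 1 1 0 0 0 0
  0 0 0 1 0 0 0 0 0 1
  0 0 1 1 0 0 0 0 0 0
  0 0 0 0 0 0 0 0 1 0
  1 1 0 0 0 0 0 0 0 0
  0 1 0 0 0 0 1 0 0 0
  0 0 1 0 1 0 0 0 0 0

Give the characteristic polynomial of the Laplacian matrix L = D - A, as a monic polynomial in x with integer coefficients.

x^10 - 18x^9 + 136x^8 - 560x^7 + 1365x^6 - 2000x^5 + 1700x^4 - 750x^3 + 125x^2

Each diagonal entry of L is the vertex degree and each off-diagonal entry is -1 where an edge is present, 0 otherwise; in the order [1, 2, 3, 4, 5, 6, 7, 8, 9, 10] the diagonal is [1, 2, 2, 2, 2, 2, 1, 2, 2, 2]. Computing det(xI - L) by cofactor expansion (or equivalently via sum-over-permutations) gives x^10 - 18x^9 + 136x^8 - 560x^7 + 1365x^6 - 2000x^5 + 1700x^4 - 750x^3 + 125x^2. The constant term is 0 because L is singular (the all-ones vector lies in its kernel). The eigenvalues sum to 18, which equals trace(L) = 2|E|.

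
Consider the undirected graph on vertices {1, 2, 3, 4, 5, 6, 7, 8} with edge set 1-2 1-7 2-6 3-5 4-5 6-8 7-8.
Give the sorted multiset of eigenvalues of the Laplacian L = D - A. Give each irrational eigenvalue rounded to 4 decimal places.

With the vertex order [1, 2, 3, 4, 5, 6, 7, 8], the degrees are [2, 2, 1, 1, 2, 2, 2, 2], giving D = diag(2, 2, 1, 1, 2, 2, 2, 2) and L = D - A. Since every row of L sums to 0, the all-ones vector is in the kernel and 0 is an eigenvalue. The 2 zero eigenvalues correspond to the 2 connected components. The eigenvalues sum to 14, which equals trace(L) = 2|E|.

[0, 0, 1, 1.3820, 1.3820, 3, 3.6180, 3.6180]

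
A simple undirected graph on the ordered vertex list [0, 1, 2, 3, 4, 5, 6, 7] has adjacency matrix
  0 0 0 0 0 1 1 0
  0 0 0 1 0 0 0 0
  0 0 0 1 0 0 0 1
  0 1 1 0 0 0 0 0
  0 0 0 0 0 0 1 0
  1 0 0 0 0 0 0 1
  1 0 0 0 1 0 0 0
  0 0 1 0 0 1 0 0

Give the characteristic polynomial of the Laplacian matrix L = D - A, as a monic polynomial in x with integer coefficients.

x^8 - 14x^7 + 78x^6 - 220x^5 + 330x^4 - 252x^3 + 84x^2 - 8x

With the vertex order [0, 1, 2, 3, 4, 5, 6, 7], the degrees are [2, 1, 2, 2, 1, 2, 2, 2], giving D = diag(2, 1, 2, 2, 1, 2, 2, 2) and L = D - A. L has integer entries, so p(x) = det(xI - L) has integer coefficients. Expanding the determinant yields x^8 - 14x^7 + 78x^6 - 220x^5 + 330x^4 - 252x^3 + 84x^2 - 8x. The constant term is 0 because L is singular (the all-ones vector lies in its kernel). The eigenvalues sum to 14, which equals trace(L) = 2|E|. There is one zero in the spectrum, matching the 1 component.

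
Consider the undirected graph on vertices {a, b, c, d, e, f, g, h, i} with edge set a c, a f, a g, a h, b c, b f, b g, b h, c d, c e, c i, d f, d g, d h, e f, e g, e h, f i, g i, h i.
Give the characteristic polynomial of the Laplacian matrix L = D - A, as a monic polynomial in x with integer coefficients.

Each diagonal entry of L is the vertex degree and each off-diagonal entry is -1 where an edge is present, 0 otherwise; in the order [a, b, c, d, e, f, g, h, i] the diagonal is [4, 4, 5, 4, 4, 5, 5, 5, 4]. L has integer entries, so p(x) = det(xI - L) has integer coefficients. Expanding the determinant yields x^9 - 40x^8 + 690x^7 - 6720x^6 + 40485x^5 - 154704x^4 + 366560x^3 - 492800x^2 + 288000x. Since p(0) = det(-L) = 0, x divides p(x). The eigenvalues sum to 40, which equals trace(L) = 2|E|. The largest eigenvalue, 9, is at most the vertex count 9.

x^9 - 40x^8 + 690x^7 - 6720x^6 + 40485x^5 - 154704x^4 + 366560x^3 - 492800x^2 + 288000x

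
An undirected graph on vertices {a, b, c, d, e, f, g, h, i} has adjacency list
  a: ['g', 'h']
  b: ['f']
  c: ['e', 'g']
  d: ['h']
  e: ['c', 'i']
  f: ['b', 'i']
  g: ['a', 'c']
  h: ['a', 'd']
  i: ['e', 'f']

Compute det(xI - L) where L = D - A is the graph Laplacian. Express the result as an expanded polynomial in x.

x^9 - 16x^8 + 105x^7 - 364x^6 + 715x^5 - 792x^4 + 462x^3 - 120x^2 + 9x

With the vertex order [a, b, c, d, e, f, g, h, i], the degrees are [2, 1, 2, 1, 2, 2, 2, 2, 2], giving D = diag(2, 1, 2, 1, 2, 2, 2, 2, 2) and L = D - A. Computing det(xI - L) by cofactor expansion (or equivalently via sum-over-permutations) gives x^9 - 16x^8 + 105x^7 - 364x^6 + 715x^5 - 792x^4 + 462x^3 - 120x^2 + 9x. The constant term is 0 because L is singular (the all-ones vector lies in its kernel). By the matrix-tree theorem the graph has (1/9) * product of the nonzero eigenvalues = 1 spanning tree.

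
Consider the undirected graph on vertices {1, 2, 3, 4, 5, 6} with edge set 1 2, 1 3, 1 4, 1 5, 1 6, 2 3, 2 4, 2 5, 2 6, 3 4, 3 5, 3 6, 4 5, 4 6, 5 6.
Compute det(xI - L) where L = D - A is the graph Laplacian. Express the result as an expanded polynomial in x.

Reading degrees in the order [1, 2, 3, 4, 5, 6] gives [5, 5, 5, 5, 5, 5]; set D = diag(5, 5, 5, 5, 5, 5) and form L = D - A. L has integer entries, so p(x) = det(xI - L) has integer coefficients. Expanding the determinant yields x^6 - 30x^5 + 360x^4 - 2160x^3 + 6480x^2 - 7776x. The constant term is 0 because L is singular (the all-ones vector lies in its kernel). By the matrix-tree theorem the graph has (1/6) * product of the nonzero eigenvalues = 1296 spanning trees.

x^6 - 30x^5 + 360x^4 - 2160x^3 + 6480x^2 - 7776x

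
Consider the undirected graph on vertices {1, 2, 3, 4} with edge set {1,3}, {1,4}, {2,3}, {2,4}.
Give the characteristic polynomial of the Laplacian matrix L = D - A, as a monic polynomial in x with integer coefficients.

x^4 - 8x^3 + 20x^2 - 16x

Each diagonal entry of L is the vertex degree and each off-diagonal entry is -1 where an edge is present, 0 otherwise; in the order [1, 2, 3, 4] the diagonal is [2, 2, 2, 2]. Computing det(xI - L) by cofactor expansion (or equivalently via sum-over-permutations) gives x^4 - 8x^3 + 20x^2 - 16x. Since p(0) = det(-L) = 0, x divides p(x). There is one zero in the spectrum, matching the 1 component. By the matrix-tree theorem the graph has (1/4) * product of the nonzero eigenvalues = 4 spanning trees.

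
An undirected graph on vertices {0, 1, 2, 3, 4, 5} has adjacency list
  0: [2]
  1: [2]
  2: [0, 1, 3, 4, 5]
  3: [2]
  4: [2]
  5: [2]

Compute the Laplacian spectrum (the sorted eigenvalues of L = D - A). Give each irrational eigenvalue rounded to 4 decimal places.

[0, 1, 1, 1, 1, 6]

Each diagonal entry of L is the vertex degree and each off-diagonal entry is -1 where an edge is present, 0 otherwise; in the order [0, 1, 2, 3, 4, 5] the diagonal is [1, 1, 5, 1, 1, 1]. Since every row of L sums to 0, the all-ones vector is in the kernel and 0 is an eigenvalue. The single zero eigenvalue shows the graph is connected. By the matrix-tree theorem the graph has (1/6) * product of the nonzero eigenvalues = 1 spanning tree.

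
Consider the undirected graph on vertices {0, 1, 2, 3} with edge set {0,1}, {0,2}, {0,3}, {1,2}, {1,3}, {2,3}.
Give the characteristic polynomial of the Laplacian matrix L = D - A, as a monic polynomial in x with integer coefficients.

x^4 - 12x^3 + 48x^2 - 64x

Each diagonal entry of L is the vertex degree and each off-diagonal entry is -1 where an edge is present, 0 otherwise; in the order [0, 1, 2, 3] the diagonal is [3, 3, 3, 3]. L has integer entries, so p(x) = det(xI - L) has integer coefficients. Expanding the determinant yields x^4 - 12x^3 + 48x^2 - 64x. Since p(0) = det(-L) = 0, x divides p(x).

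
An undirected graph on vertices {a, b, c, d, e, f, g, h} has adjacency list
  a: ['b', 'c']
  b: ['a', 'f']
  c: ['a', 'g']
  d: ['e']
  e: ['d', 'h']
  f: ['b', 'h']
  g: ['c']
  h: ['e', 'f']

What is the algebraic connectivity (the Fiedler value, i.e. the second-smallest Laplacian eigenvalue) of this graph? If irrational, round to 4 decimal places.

0.1522

With the vertex order [a, b, c, d, e, f, g, h], the degrees are [2, 2, 2, 1, 2, 2, 1, 2], giving D = diag(2, 2, 2, 1, 2, 2, 1, 2) and L = D - A. Computing the eigenvalues of L and sorting gives [0, 0.1522, 0.5858, 1.2346, 2, 2.7654, 3.4142, 3.8478]. The Fiedler value lambda_2 = 0.1522 is strictly positive, so the graph is connected.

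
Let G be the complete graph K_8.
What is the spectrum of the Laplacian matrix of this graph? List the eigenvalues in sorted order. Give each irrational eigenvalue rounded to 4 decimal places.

The graph has 8 vertices and degree multiset [7, 7, 7, 7, 7, 7, 7, 7]; D is the diagonal matrix of degrees and L = D - A. L is symmetric positive semidefinite, so every eigenvalue is real and nonnegative. By the matrix-tree theorem the graph has (1/8) * product of the nonzero eigenvalues = 262144 spanning trees.

[0, 8, 8, 8, 8, 8, 8, 8]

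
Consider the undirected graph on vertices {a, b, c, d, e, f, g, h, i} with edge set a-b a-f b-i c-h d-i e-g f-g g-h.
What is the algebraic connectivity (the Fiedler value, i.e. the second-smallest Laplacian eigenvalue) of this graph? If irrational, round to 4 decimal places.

0.1404

Each diagonal entry of L is the vertex degree and each off-diagonal entry is -1 where an edge is present, 0 otherwise; in the order [a, b, c, d, e, f, g, h, i] the diagonal is [2, 2, 1, 1, 1, 2, 3, 2, 2]. The sorted Laplacian eigenvalues are [0, 0.1404, 0.5362, 0.7754, 1.5803, 2.2449, 2.7784, 3.5988, 4.3455]; the algebraic connectivity is the second entry, 0.1404. The eigenvalues sum to 16, which equals trace(L) = 2|E|.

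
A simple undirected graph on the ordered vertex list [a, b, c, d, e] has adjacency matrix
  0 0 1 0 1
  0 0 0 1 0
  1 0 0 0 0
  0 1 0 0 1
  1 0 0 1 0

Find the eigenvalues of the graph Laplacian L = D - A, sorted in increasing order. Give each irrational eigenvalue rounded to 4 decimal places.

Each diagonal entry of L is the vertex degree and each off-diagonal entry is -1 where an edge is present, 0 otherwise; in the order [a, b, c, d, e] the diagonal is [2, 1, 1, 2, 2]. The multiplicity of 0 as a Laplacian eigenvalue equals the number of connected components. The largest eigenvalue, 3.6180, is at most the vertex count 5.

[0, 0.3820, 1.3820, 2.6180, 3.6180]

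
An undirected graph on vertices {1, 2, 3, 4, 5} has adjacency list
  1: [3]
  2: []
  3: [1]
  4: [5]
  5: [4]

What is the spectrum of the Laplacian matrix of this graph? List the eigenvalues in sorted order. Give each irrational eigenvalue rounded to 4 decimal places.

With the vertex order [1, 2, 3, 4, 5], the degrees are [1, 0, 1, 1, 1], giving D = diag(1, 0, 1, 1, 1) and L = D - A. Since every row of L sums to 0, the all-ones vector is in the kernel and 0 is an eigenvalue. The 3 zero eigenvalues correspond to the 3 connected components. There are 3 zeros in the spectrum, matching the 3 components. The largest eigenvalue, 2, is at most the vertex count 5.

[0, 0, 0, 2, 2]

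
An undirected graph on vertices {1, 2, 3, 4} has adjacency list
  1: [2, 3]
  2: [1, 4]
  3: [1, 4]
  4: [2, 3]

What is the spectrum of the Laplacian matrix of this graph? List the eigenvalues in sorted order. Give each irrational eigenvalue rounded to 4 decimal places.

[0, 2, 2, 4]

With the vertex order [1, 2, 3, 4], the degrees are [2, 2, 2, 2], giving D = diag(2, 2, 2, 2) and L = D - A. The multiplicity of 0 as a Laplacian eigenvalue equals the number of connected components. There is one zero in the spectrum, matching the 1 component. The eigenvalues sum to 8, which equals trace(L) = 2|E|.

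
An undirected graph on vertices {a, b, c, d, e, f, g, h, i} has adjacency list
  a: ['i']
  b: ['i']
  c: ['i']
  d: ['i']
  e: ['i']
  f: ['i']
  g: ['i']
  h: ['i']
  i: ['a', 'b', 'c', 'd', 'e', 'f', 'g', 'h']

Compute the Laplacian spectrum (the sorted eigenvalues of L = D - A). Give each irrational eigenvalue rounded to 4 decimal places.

[0, 1, 1, 1, 1, 1, 1, 1, 9]

Each diagonal entry of L is the vertex degree and each off-diagonal entry is -1 where an edge is present, 0 otherwise; in the order [a, b, c, d, e, f, g, h, i] the diagonal is [1, 1, 1, 1, 1, 1, 1, 1, 8]. L is symmetric positive semidefinite, so every eigenvalue is real and nonnegative. There is one zero in the spectrum, matching the 1 component.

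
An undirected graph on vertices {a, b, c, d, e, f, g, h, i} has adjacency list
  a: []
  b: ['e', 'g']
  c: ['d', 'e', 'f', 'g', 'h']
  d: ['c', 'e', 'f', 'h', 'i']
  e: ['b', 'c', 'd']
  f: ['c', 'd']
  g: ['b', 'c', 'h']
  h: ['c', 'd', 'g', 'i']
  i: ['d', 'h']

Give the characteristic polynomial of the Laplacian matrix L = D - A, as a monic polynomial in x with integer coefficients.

Each diagonal entry of L is the vertex degree and each off-diagonal entry is -1 where an edge is present, 0 otherwise; in the order [a, b, c, d, e, f, g, h, i] the diagonal is [0, 2, 5, 5, 3, 2, 3, 4, 2]. L has integer entries, so p(x) = det(xI - L) has integer coefficients. Expanding the determinant yields x^9 - 26x^8 + 277x^7 - 1560x^6 + 4994x^5 - 9056x^4 + 8588x^3 - 3280x^2. The constant term is 0 because L is singular (the all-ones vector lies in its kernel). There are 2 zeros in the spectrum, matching the 2 components. The eigenvalues sum to 26, which equals trace(L) = 2|E|.

x^9 - 26x^8 + 277x^7 - 1560x^6 + 4994x^5 - 9056x^4 + 8588x^3 - 3280x^2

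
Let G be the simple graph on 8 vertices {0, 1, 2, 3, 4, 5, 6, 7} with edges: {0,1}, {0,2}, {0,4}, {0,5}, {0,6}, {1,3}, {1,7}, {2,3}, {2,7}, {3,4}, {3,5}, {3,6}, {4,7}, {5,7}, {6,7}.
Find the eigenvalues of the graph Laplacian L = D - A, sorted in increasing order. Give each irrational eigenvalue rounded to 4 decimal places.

Each diagonal entry of L is the vertex degree and each off-diagonal entry is -1 where an edge is present, 0 otherwise; in the order [0, 1, 2, 3, 4, 5, 6, 7] the diagonal is [5, 3, 3, 5, 3, 3, 3, 5]. Diagonalising L (or applying a numerical eigensolver to the 8x8 matrix) gives the spectrum above. The single zero eigenvalue shows the graph is connected.

[0, 3, 3, 3, 3, 5, 5, 8]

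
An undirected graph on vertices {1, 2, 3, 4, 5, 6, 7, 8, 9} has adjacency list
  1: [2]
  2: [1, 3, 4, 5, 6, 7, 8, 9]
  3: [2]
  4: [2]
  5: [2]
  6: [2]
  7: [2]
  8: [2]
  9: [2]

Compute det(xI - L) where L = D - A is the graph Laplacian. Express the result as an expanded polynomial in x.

x^9 - 16x^8 + 84x^7 - 224x^6 + 350x^5 - 336x^4 + 196x^3 - 64x^2 + 9x

Each diagonal entry of L is the vertex degree and each off-diagonal entry is -1 where an edge is present, 0 otherwise; in the order [1, 2, 3, 4, 5, 6, 7, 8, 9] the diagonal is [1, 8, 1, 1, 1, 1, 1, 1, 1]. Computing det(xI - L) by cofactor expansion (or equivalently via sum-over-permutations) gives x^9 - 16x^8 + 84x^7 - 224x^6 + 350x^5 - 336x^4 + 196x^3 - 64x^2 + 9x. The coefficient of x^8 equals -trace(L) = -16, matching the sum of degrees. There is one zero in the spectrum, matching the 1 component.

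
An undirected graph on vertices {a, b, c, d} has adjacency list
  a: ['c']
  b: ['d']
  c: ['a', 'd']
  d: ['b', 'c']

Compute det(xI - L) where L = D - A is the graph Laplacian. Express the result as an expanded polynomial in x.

Reading degrees in the order [a, b, c, d] gives [1, 1, 2, 2]; set D = diag(1, 1, 2, 2) and form L = D - A. Computing det(xI - L) by cofactor expansion (or equivalently via sum-over-permutations) gives x^4 - 6x^3 + 10x^2 - 4x. The constant term is 0 because L is singular (the all-ones vector lies in its kernel).

x^4 - 6x^3 + 10x^2 - 4x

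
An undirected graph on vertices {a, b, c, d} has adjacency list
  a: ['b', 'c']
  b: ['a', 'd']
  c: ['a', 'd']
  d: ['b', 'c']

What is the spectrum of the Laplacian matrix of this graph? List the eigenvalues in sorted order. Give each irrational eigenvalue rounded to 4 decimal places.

[0, 2, 2, 4]

With the vertex order [a, b, c, d], the degrees are [2, 2, 2, 2], giving D = diag(2, 2, 2, 2) and L = D - A. Since every row of L sums to 0, the all-ones vector is in the kernel and 0 is an eigenvalue.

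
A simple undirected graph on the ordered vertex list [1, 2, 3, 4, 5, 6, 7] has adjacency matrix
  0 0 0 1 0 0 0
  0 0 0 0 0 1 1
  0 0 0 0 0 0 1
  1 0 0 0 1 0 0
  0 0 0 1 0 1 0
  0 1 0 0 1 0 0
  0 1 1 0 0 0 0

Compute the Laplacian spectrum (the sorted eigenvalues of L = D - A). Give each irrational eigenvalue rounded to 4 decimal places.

[0, 0.1981, 0.7530, 1.5550, 2.4450, 3.2470, 3.8019]

Each diagonal entry of L is the vertex degree and each off-diagonal entry is -1 where an edge is present, 0 otherwise; in the order [1, 2, 3, 4, 5, 6, 7] the diagonal is [1, 2, 1, 2, 2, 2, 2]. L is symmetric positive semidefinite, so every eigenvalue is real and nonnegative.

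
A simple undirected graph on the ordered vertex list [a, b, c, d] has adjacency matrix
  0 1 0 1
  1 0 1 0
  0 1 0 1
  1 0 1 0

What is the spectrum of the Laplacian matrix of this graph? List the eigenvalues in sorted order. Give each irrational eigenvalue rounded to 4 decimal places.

Reading degrees in the order [a, b, c, d] gives [2, 2, 2, 2]; set D = diag(2, 2, 2, 2) and form L = D - A. Since every row of L sums to 0, the all-ones vector is in the kernel and 0 is an eigenvalue. The single zero eigenvalue shows the graph is connected. The eigenvalues sum to 8, which equals trace(L) = 2|E|.

[0, 2, 2, 4]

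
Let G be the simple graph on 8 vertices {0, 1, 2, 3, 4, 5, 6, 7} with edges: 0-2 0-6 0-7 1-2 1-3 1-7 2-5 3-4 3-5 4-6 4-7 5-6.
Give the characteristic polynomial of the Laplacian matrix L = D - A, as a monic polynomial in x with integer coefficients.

x^8 - 24x^7 + 240x^6 - 1296x^5 + 4080x^4 - 7488x^3 + 7424x^2 - 3072x

Reading degrees in the order [0, 1, 2, 3, 4, 5, 6, 7] gives [3, 3, 3, 3, 3, 3, 3, 3]; set D = diag(3, 3, 3, 3, 3, 3, 3, 3) and form L = D - A. The eigenvalues of L are [0, 2, 2, 2, 4, 4, 4, 6]; the characteristic polynomial is the product of (x - lambda_i), which multiplies out to x^8 - 24x^7 + 240x^6 - 1296x^5 + 4080x^4 - 7488x^3 + 7424x^2 - 3072x. The constant term is 0 because L is singular (the all-ones vector lies in its kernel). There is one zero in the spectrum, matching the 1 component.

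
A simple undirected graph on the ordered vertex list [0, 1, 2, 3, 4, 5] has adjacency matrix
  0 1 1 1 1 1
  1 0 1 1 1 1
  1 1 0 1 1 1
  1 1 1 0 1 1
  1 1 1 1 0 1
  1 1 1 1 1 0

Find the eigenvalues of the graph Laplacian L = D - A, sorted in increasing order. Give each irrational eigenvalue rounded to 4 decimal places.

Reading degrees in the order [0, 1, 2, 3, 4, 5] gives [5, 5, 5, 5, 5, 5]; set D = diag(5, 5, 5, 5, 5, 5) and form L = D - A. The multiplicity of 0 as a Laplacian eigenvalue equals the number of connected components. The single zero eigenvalue shows the graph is connected. The largest eigenvalue, 6, is at most the vertex count 6.

[0, 6, 6, 6, 6, 6]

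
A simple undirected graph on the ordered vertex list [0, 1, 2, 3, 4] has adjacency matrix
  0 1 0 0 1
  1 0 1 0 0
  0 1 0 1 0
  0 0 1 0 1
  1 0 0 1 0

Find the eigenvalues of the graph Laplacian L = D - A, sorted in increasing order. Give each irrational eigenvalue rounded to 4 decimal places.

Reading degrees in the order [0, 1, 2, 3, 4] gives [2, 2, 2, 2, 2]; set D = diag(2, 2, 2, 2, 2) and form L = D - A. L is symmetric positive semidefinite, so every eigenvalue is real and nonnegative. The single zero eigenvalue shows the graph is connected. The largest eigenvalue, 3.6180, is at most the vertex count 5.

[0, 1.3820, 1.3820, 3.6180, 3.6180]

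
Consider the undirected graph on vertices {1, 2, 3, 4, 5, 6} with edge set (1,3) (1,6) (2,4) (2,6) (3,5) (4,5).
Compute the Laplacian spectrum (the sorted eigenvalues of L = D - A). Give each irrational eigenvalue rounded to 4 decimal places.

[0, 1, 1, 3, 3, 4]

Reading degrees in the order [1, 2, 3, 4, 5, 6] gives [2, 2, 2, 2, 2, 2]; set D = diag(2, 2, 2, 2, 2, 2) and form L = D - A. Diagonalising L (or applying a numerical eigensolver to the 6x6 matrix) gives the spectrum above. The eigenvalues sum to 12, which equals trace(L) = 2|E|.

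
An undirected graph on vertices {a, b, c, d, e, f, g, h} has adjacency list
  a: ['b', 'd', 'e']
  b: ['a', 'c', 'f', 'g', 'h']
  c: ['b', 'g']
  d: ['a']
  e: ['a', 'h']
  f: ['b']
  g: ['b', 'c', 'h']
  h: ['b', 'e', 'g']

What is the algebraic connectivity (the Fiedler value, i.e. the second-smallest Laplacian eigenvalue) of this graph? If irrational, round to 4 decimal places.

Reading degrees in the order [a, b, c, d, e, f, g, h] gives [3, 5, 2, 1, 2, 1, 3, 3]; set D = diag(3, 5, 2, 1, 2, 1, 3, 3) and form L = D - A. The sorted Laplacian eigenvalues are [0, 0.5977, 1, 1.4281, 2.7898, 3.5619, 4.3854, 6.2371]; the algebraic connectivity is the second entry, 0.5977. There is one zero in the spectrum, matching the 1 component.

0.5977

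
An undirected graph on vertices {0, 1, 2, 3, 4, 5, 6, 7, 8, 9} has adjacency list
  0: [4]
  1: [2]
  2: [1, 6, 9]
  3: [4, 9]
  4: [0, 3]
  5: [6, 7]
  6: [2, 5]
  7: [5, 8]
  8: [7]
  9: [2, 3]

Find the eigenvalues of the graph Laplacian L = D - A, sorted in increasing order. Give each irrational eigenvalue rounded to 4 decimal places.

Each diagonal entry of L is the vertex degree and each off-diagonal entry is -1 where an edge is present, 0 otherwise; in the order [0, 1, 2, 3, 4, 5, 6, 7, 8, 9] the diagonal is [1, 1, 3, 2, 2, 2, 2, 2, 1, 2]. L is symmetric positive semidefinite, so every eigenvalue is real and nonnegative. The single zero eigenvalue shows the graph is connected. The eigenvalues sum to 18, which equals trace(L) = 2|E|.

[0, 0.1206, 0.3489, 1, 1, 2, 2.3473, 3.2739, 3.5321, 4.3772]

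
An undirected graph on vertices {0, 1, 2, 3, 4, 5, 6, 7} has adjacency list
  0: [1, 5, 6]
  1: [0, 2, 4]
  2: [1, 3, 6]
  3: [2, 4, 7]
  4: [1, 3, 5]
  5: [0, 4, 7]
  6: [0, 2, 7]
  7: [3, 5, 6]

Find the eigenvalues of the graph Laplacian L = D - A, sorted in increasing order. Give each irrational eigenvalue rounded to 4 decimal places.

Each diagonal entry of L is the vertex degree and each off-diagonal entry is -1 where an edge is present, 0 otherwise; in the order [0, 1, 2, 3, 4, 5, 6, 7] the diagonal is [3, 3, 3, 3, 3, 3, 3, 3]. Diagonalising L (or applying a numerical eigensolver to the 8x8 matrix) gives the spectrum above. The single zero eigenvalue shows the graph is connected. The largest eigenvalue, 6, is at most the vertex count 8. There is one zero in the spectrum, matching the 1 component.

[0, 2, 2, 2, 4, 4, 4, 6]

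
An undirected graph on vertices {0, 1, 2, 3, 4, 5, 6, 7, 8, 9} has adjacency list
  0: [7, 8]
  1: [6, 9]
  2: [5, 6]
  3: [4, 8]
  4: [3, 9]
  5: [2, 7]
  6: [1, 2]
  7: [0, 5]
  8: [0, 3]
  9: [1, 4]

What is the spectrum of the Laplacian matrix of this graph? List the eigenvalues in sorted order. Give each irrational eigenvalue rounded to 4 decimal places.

Each diagonal entry of L is the vertex degree and each off-diagonal entry is -1 where an edge is present, 0 otherwise; in the order [0, 1, 2, 3, 4, 5, 6, 7, 8, 9] the diagonal is [2, 2, 2, 2, 2, 2, 2, 2, 2, 2]. L is symmetric positive semidefinite, so every eigenvalue is real and nonnegative. The single zero eigenvalue shows the graph is connected. The eigenvalues sum to 20, which equals trace(L) = 2|E|.

[0, 0.3820, 0.3820, 1.3820, 1.3820, 2.6180, 2.6180, 3.6180, 3.6180, 4]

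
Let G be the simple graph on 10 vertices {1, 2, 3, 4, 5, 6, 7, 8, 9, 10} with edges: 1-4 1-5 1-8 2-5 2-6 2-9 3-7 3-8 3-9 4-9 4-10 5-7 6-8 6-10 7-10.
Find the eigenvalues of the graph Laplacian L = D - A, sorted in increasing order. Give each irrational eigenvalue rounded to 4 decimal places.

With the vertex order [1, 2, 3, 4, 5, 6, 7, 8, 9, 10], the degrees are [3, 3, 3, 3, 3, 3, 3, 3, 3, 3], giving D = diag(3, 3, 3, 3, 3, 3, 3, 3, 3, 3) and L = D - A. Since every row of L sums to 0, the all-ones vector is in the kernel and 0 is an eigenvalue. The single zero eigenvalue shows the graph is connected. There is one zero in the spectrum, matching the 1 component.

[0, 2, 2, 2, 2, 2, 5, 5, 5, 5]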